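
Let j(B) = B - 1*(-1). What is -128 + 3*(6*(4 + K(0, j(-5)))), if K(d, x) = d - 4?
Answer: -128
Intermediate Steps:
j(B) = 1 + B (j(B) = B + 1 = 1 + B)
K(d, x) = -4 + d
-128 + 3*(6*(4 + K(0, j(-5)))) = -128 + 3*(6*(4 + (-4 + 0))) = -128 + 3*(6*(4 - 4)) = -128 + 3*(6*0) = -128 + 3*0 = -128 + 0 = -128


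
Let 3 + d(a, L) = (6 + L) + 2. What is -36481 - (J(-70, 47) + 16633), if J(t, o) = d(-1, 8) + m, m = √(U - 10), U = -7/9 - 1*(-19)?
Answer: -53127 - √74/3 ≈ -53130.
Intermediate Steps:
U = 164/9 (U = -7*⅑ + 19 = -7/9 + 19 = 164/9 ≈ 18.222)
d(a, L) = 5 + L (d(a, L) = -3 + ((6 + L) + 2) = -3 + (8 + L) = 5 + L)
m = √74/3 (m = √(164/9 - 10) = √(74/9) = √74/3 ≈ 2.8674)
J(t, o) = 13 + √74/3 (J(t, o) = (5 + 8) + √74/3 = 13 + √74/3)
-36481 - (J(-70, 47) + 16633) = -36481 - ((13 + √74/3) + 16633) = -36481 - (16646 + √74/3) = -36481 + (-16646 - √74/3) = -53127 - √74/3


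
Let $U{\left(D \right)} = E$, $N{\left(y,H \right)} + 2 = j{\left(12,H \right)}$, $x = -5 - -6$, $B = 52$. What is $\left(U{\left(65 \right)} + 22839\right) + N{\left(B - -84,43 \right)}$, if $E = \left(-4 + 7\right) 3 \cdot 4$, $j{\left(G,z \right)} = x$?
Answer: $22874$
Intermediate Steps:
$x = 1$ ($x = -5 + 6 = 1$)
$j{\left(G,z \right)} = 1$
$E = 36$ ($E = 3 \cdot 12 = 36$)
$N{\left(y,H \right)} = -1$ ($N{\left(y,H \right)} = -2 + 1 = -1$)
$U{\left(D \right)} = 36$
$\left(U{\left(65 \right)} + 22839\right) + N{\left(B - -84,43 \right)} = \left(36 + 22839\right) - 1 = 22875 - 1 = 22874$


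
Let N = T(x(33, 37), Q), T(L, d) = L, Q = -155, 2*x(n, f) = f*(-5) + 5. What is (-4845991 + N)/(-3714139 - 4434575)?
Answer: 4846081/8148714 ≈ 0.59470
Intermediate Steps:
x(n, f) = 5/2 - 5*f/2 (x(n, f) = (f*(-5) + 5)/2 = (-5*f + 5)/2 = (5 - 5*f)/2 = 5/2 - 5*f/2)
N = -90 (N = 5/2 - 5/2*37 = 5/2 - 185/2 = -90)
(-4845991 + N)/(-3714139 - 4434575) = (-4845991 - 90)/(-3714139 - 4434575) = -4846081/(-8148714) = -4846081*(-1/8148714) = 4846081/8148714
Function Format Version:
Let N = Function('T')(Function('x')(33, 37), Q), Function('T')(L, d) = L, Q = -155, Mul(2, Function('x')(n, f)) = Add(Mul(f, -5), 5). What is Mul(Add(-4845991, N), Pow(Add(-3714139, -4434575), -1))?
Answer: Rational(4846081, 8148714) ≈ 0.59470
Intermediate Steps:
Function('x')(n, f) = Add(Rational(5, 2), Mul(Rational(-5, 2), f)) (Function('x')(n, f) = Mul(Rational(1, 2), Add(Mul(f, -5), 5)) = Mul(Rational(1, 2), Add(Mul(-5, f), 5)) = Mul(Rational(1, 2), Add(5, Mul(-5, f))) = Add(Rational(5, 2), Mul(Rational(-5, 2), f)))
N = -90 (N = Add(Rational(5, 2), Mul(Rational(-5, 2), 37)) = Add(Rational(5, 2), Rational(-185, 2)) = -90)
Mul(Add(-4845991, N), Pow(Add(-3714139, -4434575), -1)) = Mul(Add(-4845991, -90), Pow(Add(-3714139, -4434575), -1)) = Mul(-4846081, Pow(-8148714, -1)) = Mul(-4846081, Rational(-1, 8148714)) = Rational(4846081, 8148714)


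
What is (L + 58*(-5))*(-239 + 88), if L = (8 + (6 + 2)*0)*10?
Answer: 31710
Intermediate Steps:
L = 80 (L = (8 + 8*0)*10 = (8 + 0)*10 = 8*10 = 80)
(L + 58*(-5))*(-239 + 88) = (80 + 58*(-5))*(-239 + 88) = (80 - 290)*(-151) = -210*(-151) = 31710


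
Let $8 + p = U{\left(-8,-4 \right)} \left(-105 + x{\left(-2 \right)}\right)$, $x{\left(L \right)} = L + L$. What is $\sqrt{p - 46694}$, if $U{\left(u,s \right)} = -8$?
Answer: $i \sqrt{45830} \approx 214.08 i$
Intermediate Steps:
$x{\left(L \right)} = 2 L$
$p = 864$ ($p = -8 - 8 \left(-105 + 2 \left(-2\right)\right) = -8 - 8 \left(-105 - 4\right) = -8 - -872 = -8 + 872 = 864$)
$\sqrt{p - 46694} = \sqrt{864 - 46694} = \sqrt{-45830} = i \sqrt{45830}$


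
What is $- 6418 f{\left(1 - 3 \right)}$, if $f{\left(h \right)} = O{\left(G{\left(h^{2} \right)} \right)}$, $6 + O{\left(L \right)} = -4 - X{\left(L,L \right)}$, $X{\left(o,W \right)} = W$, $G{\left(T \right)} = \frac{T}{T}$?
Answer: $70598$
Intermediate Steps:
$G{\left(T \right)} = 1$
$O{\left(L \right)} = -10 - L$ ($O{\left(L \right)} = -6 - \left(4 + L\right) = -10 - L$)
$f{\left(h \right)} = -11$ ($f{\left(h \right)} = -10 - 1 = -11$)
$- 6418 f{\left(1 - 3 \right)} = \left(-6418\right) \left(-11\right) = 70598$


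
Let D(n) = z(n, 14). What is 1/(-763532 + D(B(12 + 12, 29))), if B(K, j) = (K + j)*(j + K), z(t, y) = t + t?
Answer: -1/757914 ≈ -1.3194e-6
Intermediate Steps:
z(t, y) = 2*t
B(K, j) = (K + j)**2 (B(K, j) = (K + j)*(K + j) = (K + j)**2)
D(n) = 2*n
1/(-763532 + D(B(12 + 12, 29))) = 1/(-763532 + 2*((12 + 12) + 29)**2) = 1/(-763532 + 2*(24 + 29)**2) = 1/(-763532 + 2*53**2) = 1/(-763532 + 2*2809) = 1/(-763532 + 5618) = 1/(-757914) = -1/757914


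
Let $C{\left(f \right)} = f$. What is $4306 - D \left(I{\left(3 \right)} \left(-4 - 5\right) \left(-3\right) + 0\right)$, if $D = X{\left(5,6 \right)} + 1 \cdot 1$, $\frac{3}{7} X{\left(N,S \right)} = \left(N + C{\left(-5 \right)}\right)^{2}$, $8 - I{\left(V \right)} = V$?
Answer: $4171$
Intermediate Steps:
$I{\left(V \right)} = 8 - V$
$X{\left(N,S \right)} = \frac{7 \left(-5 + N\right)^{2}}{3}$ ($X{\left(N,S \right)} = \frac{7 \left(N - 5\right)^{2}}{3} = \frac{7 \left(-5 + N\right)^{2}}{3}$)
$D = 1$ ($D = \frac{7 \left(-5 + 5\right)^{2}}{3} + 1 \cdot 1 = \frac{7 \cdot 0^{2}}{3} + 1 = \frac{7}{3} \cdot 0 + 1 = 0 + 1 = 1$)
$4306 - D \left(I{\left(3 \right)} \left(-4 - 5\right) \left(-3\right) + 0\right) = 4306 - 1 \left(\left(8 - 3\right) \left(-4 - 5\right) \left(-3\right) + 0\right) = 4306 - 1 \left(\left(8 - 3\right) \left(\left(-9\right) \left(-3\right)\right) + 0\right) = 4306 - 1 \left(5 \cdot 27 + 0\right) = 4306 - 1 \left(135 + 0\right) = 4306 - 1 \cdot 135 = 4306 - 135 = 4171$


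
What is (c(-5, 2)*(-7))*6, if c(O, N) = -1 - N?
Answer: 126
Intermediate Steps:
(c(-5, 2)*(-7))*6 = ((-1 - 1*2)*(-7))*6 = ((-1 - 2)*(-7))*6 = -3*(-7)*6 = 21*6 = 126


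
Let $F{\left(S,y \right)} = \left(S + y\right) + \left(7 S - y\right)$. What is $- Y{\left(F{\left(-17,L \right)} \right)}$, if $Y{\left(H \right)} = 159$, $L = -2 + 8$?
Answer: $-159$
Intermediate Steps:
$L = 6$
$F{\left(S,y \right)} = 8 S$ ($F{\left(S,y \right)} = \left(S + y\right) + \left(- y + 7 S\right) = 8 S$)
$- Y{\left(F{\left(-17,L \right)} \right)} = \left(-1\right) 159 = -159$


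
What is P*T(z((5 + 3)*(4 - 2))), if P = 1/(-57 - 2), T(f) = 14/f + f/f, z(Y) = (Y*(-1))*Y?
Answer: -121/7552 ≈ -0.016022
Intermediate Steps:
z(Y) = -Y**2 (z(Y) = (-Y)*Y = -Y**2)
T(f) = 1 + 14/f (T(f) = 14/f + 1 = 1 + 14/f)
P = -1/59 (P = 1/(-59) = -1/59 ≈ -0.016949)
P*T(z((5 + 3)*(4 - 2))) = -(14 - ((5 + 3)*(4 - 2))**2)/(59*((-((5 + 3)*(4 - 2))**2))) = -(14 - (8*2)**2)/(59*((-(8*2)**2))) = -(14 - 1*16**2)/(59*((-1*16**2))) = -(14 - 1*256)/(59*((-1*256))) = -(14 - 256)/(59*(-256)) = -(-1)*(-242)/15104 = -1/59*121/128 = -121/7552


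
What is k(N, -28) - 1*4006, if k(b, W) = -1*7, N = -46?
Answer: -4013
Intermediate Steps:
k(b, W) = -7
k(N, -28) - 1*4006 = -7 - 1*4006 = -7 - 4006 = -4013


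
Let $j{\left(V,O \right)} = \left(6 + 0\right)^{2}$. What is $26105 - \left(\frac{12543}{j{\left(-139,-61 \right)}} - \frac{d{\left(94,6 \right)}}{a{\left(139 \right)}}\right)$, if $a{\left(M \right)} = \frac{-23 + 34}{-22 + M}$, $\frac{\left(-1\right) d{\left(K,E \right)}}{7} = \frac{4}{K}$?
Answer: $\frac{159774187}{6204} \approx 25753.0$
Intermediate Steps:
$d{\left(K,E \right)} = - \frac{28}{K}$ ($d{\left(K,E \right)} = - 7 \frac{4}{K} = - \frac{28}{K}$)
$j{\left(V,O \right)} = 36$ ($j{\left(V,O \right)} = 6^{2} = 36$)
$a{\left(M \right)} = \frac{11}{-22 + M}$
$26105 - \left(\frac{12543}{j{\left(-139,-61 \right)}} - \frac{d{\left(94,6 \right)}}{a{\left(139 \right)}}\right) = 26105 - \left(\frac{4181}{12} - \frac{\left(-28\right) \frac{1}{94}}{11 \frac{1}{-22 + 139}}\right) = 26105 - \left(\frac{4181}{12} - \frac{\left(-28\right) \frac{1}{94}}{11 \cdot \frac{1}{117}}\right) = 26105 - \left(\frac{4181}{12} + \frac{14}{47 \cdot 11 \cdot \frac{1}{117}}\right) = 26105 - \left(\frac{4181}{12} + \frac{14}{47 \cdot \frac{11}{117}}\right) = 26105 - \frac{2181233}{6204} = \frac{159774187}{6204}$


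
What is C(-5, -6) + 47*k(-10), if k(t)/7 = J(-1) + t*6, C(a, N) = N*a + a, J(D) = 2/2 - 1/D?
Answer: -19057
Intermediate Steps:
J(D) = 1 - 1/D (J(D) = 2*(1/2) - 1/D = 1 - 1/D)
C(a, N) = a + N*a
k(t) = 14 + 42*t (k(t) = 7*((-1 - 1)/(-1) + t*6) = 7*(-1*(-2) + 6*t) = 7*(2 + 6*t) = 14 + 42*t)
C(-5, -6) + 47*k(-10) = -5*(1 - 6) + 47*(14 + 42*(-10)) = -5*(-5) + 47*(14 - 420) = 25 + 47*(-406) = 25 - 19082 = -19057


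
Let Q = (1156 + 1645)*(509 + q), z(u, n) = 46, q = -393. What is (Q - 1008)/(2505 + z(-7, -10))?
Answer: 323908/2551 ≈ 126.97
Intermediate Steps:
Q = 324916 (Q = (1156 + 1645)*(509 - 393) = 2801*116 = 324916)
(Q - 1008)/(2505 + z(-7, -10)) = (324916 - 1008)/(2505 + 46) = 323908/2551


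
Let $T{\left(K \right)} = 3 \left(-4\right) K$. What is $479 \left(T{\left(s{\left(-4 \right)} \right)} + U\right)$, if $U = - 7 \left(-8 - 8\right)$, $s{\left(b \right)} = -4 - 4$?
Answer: $99632$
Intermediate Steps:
$s{\left(b \right)} = -8$
$T{\left(K \right)} = - 12 K$
$U = 112$ ($U = \left(-7\right) \left(-16\right) = 112$)
$479 \left(T{\left(s{\left(-4 \right)} \right)} + U\right) = 479 \left(\left(-12\right) \left(-8\right) + 112\right) = 479 \left(96 + 112\right) = 479 \cdot 208 = 99632$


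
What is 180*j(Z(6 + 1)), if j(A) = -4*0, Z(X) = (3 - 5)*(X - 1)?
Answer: 0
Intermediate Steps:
Z(X) = 2 - 2*X (Z(X) = -2*(-1 + X) = 2 - 2*X)
j(A) = 0
180*j(Z(6 + 1)) = 180*0 = 0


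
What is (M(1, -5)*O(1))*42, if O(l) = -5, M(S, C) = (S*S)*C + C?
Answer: 2100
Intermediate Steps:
M(S, C) = C + C*S**2 (M(S, C) = S**2*C + C = C*S**2 + C = C + C*S**2)
(M(1, -5)*O(1))*42 = (-5*(1 + 1**2)*(-5))*42 = (-5*(1 + 1)*(-5))*42 = (-5*2*(-5))*42 = -10*(-5)*42 = 50*42 = 2100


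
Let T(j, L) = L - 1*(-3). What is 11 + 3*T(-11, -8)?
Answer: -4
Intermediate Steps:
T(j, L) = 3 + L (T(j, L) = L + 3 = 3 + L)
11 + 3*T(-11, -8) = 11 + 3*(3 - 8) = 11 + 3*(-5) = 11 - 15 = -4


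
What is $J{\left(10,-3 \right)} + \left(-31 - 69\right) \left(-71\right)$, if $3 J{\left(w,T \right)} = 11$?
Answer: $\frac{21311}{3} \approx 7103.7$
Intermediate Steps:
$J{\left(w,T \right)} = \frac{11}{3}$ ($J{\left(w,T \right)} = \frac{1}{3} \cdot 11 = \frac{11}{3}$)
$J{\left(10,-3 \right)} + \left(-31 - 69\right) \left(-71\right) = \frac{11}{3} + \left(-31 - 69\right) \left(-71\right) = \frac{11}{3} - -7100 = \frac{11}{3} + 7100 = \frac{21311}{3}$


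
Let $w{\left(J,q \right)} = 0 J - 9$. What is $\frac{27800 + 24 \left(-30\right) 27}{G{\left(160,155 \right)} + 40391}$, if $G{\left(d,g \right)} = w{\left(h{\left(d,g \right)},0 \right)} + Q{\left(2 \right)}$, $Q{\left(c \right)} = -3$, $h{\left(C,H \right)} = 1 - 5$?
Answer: $\frac{8360}{40379} \approx 0.20704$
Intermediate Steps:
$h{\left(C,H \right)} = -4$ ($h{\left(C,H \right)} = 1 - 5 = -4$)
$w{\left(J,q \right)} = -9$ ($w{\left(J,q \right)} = 0 - 9 = -9$)
$G{\left(d,g \right)} = -12$ ($G{\left(d,g \right)} = -9 - 3 = -12$)
$\frac{27800 + 24 \left(-30\right) 27}{G{\left(160,155 \right)} + 40391} = \frac{27800 + 24 \left(-30\right) 27}{-12 + 40391} = \frac{27800 - 19440}{40379} = \left(27800 - 19440\right) \frac{1}{40379} = 8360 \cdot \frac{1}{40379} = \frac{8360}{40379}$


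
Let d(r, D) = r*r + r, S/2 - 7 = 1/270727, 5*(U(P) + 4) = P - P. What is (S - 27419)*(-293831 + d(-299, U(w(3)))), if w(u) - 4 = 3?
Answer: 1518940430664657/270727 ≈ 5.6106e+9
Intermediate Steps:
w(u) = 7 (w(u) = 4 + 3 = 7)
U(P) = -4 (U(P) = -4 + (P - P)/5 = -4 + (⅕)*0 = -4 + 0 = -4)
S = 3790180/270727 (S = 14 + 2/270727 = 3790180/270727 ≈ 14.000)
d(r, D) = r + r² (d(r, D) = r² + r = r + r²)
(S - 27419)*(-293831 + d(-299, U(w(3)))) = (3790180/270727 - 27419)*(-293831 - 299*(1 - 299)) = -7419273433*(-293831 - 299*(-298))/270727 = -7419273433*(-293831 + 89102)/270727 = -7419273433/270727*(-204729) = 1518940430664657/270727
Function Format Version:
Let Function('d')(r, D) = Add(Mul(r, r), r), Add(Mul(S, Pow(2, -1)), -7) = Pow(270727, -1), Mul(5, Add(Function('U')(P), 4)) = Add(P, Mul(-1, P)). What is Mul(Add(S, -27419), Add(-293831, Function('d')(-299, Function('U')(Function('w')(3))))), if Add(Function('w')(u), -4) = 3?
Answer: Rational(1518940430664657, 270727) ≈ 5.6106e+9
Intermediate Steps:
Function('w')(u) = 7 (Function('w')(u) = Add(4, 3) = 7)
Function('U')(P) = -4 (Function('U')(P) = Add(-4, Mul(Rational(1, 5), Add(P, Mul(-1, P)))) = Add(-4, Mul(Rational(1, 5), 0)) = Add(-4, 0) = -4)
S = Rational(3790180, 270727) (S = Add(14, Mul(2, Pow(270727, -1))) = Add(14, Mul(2, Rational(1, 270727))) = Add(14, Rational(2, 270727)) = Rational(3790180, 270727) ≈ 14.000)
Function('d')(r, D) = Add(r, Pow(r, 2)) (Function('d')(r, D) = Add(Pow(r, 2), r) = Add(r, Pow(r, 2)))
Mul(Add(S, -27419), Add(-293831, Function('d')(-299, Function('U')(Function('w')(3))))) = Mul(Add(Rational(3790180, 270727), -27419), Add(-293831, Mul(-299, Add(1, -299)))) = Mul(Rational(-7419273433, 270727), Add(-293831, Mul(-299, -298))) = Mul(Rational(-7419273433, 270727), Add(-293831, 89102)) = Mul(Rational(-7419273433, 270727), -204729) = Rational(1518940430664657, 270727)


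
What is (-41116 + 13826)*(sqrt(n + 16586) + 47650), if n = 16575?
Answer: -1300368500 - 27290*sqrt(33161) ≈ -1.3053e+9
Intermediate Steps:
(-41116 + 13826)*(sqrt(n + 16586) + 47650) = (-41116 + 13826)*(sqrt(16575 + 16586) + 47650) = -27290*(sqrt(33161) + 47650) = -27290*(47650 + sqrt(33161)) = -1300368500 - 27290*sqrt(33161)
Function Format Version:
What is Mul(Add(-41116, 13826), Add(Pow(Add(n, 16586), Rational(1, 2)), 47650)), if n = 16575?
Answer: Add(-1300368500, Mul(-27290, Pow(33161, Rational(1, 2)))) ≈ -1.3053e+9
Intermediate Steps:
Mul(Add(-41116, 13826), Add(Pow(Add(n, 16586), Rational(1, 2)), 47650)) = Mul(Add(-41116, 13826), Add(Pow(Add(16575, 16586), Rational(1, 2)), 47650)) = Mul(-27290, Add(Pow(33161, Rational(1, 2)), 47650)) = Mul(-27290, Add(47650, Pow(33161, Rational(1, 2)))) = Add(-1300368500, Mul(-27290, Pow(33161, Rational(1, 2))))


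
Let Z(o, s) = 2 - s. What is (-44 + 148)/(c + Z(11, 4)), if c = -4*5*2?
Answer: -52/21 ≈ -2.4762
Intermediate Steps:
c = -40 (c = -20*2 = -40)
(-44 + 148)/(c + Z(11, 4)) = (-44 + 148)/(-40 + (2 - 1*4)) = 104/(-40 + (2 - 4)) = 104/(-40 - 2) = 104/(-42) = 104*(-1/42) = -52/21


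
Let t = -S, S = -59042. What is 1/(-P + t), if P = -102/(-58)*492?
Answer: 29/1687126 ≈ 1.7189e-5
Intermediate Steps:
P = 25092/29 (P = -102*(-1/58)*492 = (51/29)*492 = 25092/29 ≈ 865.24)
t = 59042 (t = -1*(-59042) = 59042)
1/(-P + t) = 1/(-1*25092/29 + 59042) = 1/(-25092/29 + 59042) = 1/(1687126/29) = 29/1687126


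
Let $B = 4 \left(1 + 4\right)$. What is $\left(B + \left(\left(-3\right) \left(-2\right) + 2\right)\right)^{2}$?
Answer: $784$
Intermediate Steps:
$B = 20$ ($B = 4 \cdot 5 = 20$)
$\left(B + \left(\left(-3\right) \left(-2\right) + 2\right)\right)^{2} = \left(20 + \left(\left(-3\right) \left(-2\right) + 2\right)\right)^{2} = \left(20 + \left(6 + 2\right)\right)^{2} = \left(20 + 8\right)^{2} = 28^{2} = 784$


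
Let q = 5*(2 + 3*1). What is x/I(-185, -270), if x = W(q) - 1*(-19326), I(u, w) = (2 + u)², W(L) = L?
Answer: 19351/33489 ≈ 0.57783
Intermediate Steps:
q = 25 (q = 5*(2 + 3) = 5*5 = 25)
x = 19351 (x = 25 - 1*(-19326) = 25 + 19326 = 19351)
x/I(-185, -270) = 19351/((2 - 185)²) = 19351/((-183)²) = 19351/33489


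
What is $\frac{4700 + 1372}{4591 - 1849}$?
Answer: $\frac{1012}{457} \approx 2.2144$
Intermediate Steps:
$\frac{4700 + 1372}{4591 - 1849} = \frac{6072}{2742} = 6072 \cdot \frac{1}{2742} = \frac{1012}{457}$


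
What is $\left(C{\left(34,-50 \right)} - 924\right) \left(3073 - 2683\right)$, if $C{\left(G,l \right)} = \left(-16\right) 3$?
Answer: $-379080$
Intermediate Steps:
$C{\left(G,l \right)} = -48$
$\left(C{\left(34,-50 \right)} - 924\right) \left(3073 - 2683\right) = \left(-48 - 924\right) \left(3073 - 2683\right) = \left(-972\right) 390 = -379080$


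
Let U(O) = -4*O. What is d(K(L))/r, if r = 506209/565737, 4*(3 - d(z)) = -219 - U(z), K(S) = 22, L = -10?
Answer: 7354581/184076 ≈ 39.954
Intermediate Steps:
d(z) = 231/4 - z (d(z) = 3 - (-219 - (-4)*z)/4 = 3 - (-219 + 4*z)/4 = 3 + (219/4 - z) = 231/4 - z)
r = 506209/565737 (r = 506209*(1/565737) = 506209/565737 ≈ 0.89478)
d(K(L))/r = (231/4 - 1*22)/(506209/565737) = (231/4 - 22)*(565737/506209) = (143/4)*(565737/506209) = 7354581/184076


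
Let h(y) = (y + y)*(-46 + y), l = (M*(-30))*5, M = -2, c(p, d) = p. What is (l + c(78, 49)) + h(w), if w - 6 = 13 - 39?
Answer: 3018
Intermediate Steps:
w = -20 (w = 6 + (13 - 39) = 6 - 26 = -20)
l = 300 (l = -2*(-30)*5 = 60*5 = 300)
h(y) = 2*y*(-46 + y) (h(y) = (2*y)*(-46 + y) = 2*y*(-46 + y))
(l + c(78, 49)) + h(w) = (300 + 78) + 2*(-20)*(-46 - 20) = 378 + 2*(-20)*(-66) = 378 + 2640 = 3018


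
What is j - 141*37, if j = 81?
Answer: -5136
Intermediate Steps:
j - 141*37 = 81 - 141*37 = 81 - 5217 = -5136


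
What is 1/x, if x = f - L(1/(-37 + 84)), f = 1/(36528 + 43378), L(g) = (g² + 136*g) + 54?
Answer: -176512354/10042503965 ≈ -0.017577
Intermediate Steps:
L(g) = 54 + g² + 136*g
f = 1/79906 ≈ 1.2515e-5
x = -10042503965/176512354 (x = 1/79906 - (54 + (1/(-37 + 84))² + 136/(-37 + 84)) = 1/79906 - (54 + (1/47)² + 136/47) = 1/79906 - (54 + (1/47)² + 136*(1/47)) = 1/79906 - (54 + 1/2209 + 136/47) = 1/79906 - 1*125679/2209 = 1/79906 - 125679/2209 = -10042503965/176512354 ≈ -56.894)
1/x = 1/(-10042503965/176512354) = -176512354/10042503965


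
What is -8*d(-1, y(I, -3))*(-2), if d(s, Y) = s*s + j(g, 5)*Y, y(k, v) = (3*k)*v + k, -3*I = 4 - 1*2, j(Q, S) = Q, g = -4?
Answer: -976/3 ≈ -325.33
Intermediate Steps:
I = -2/3 (I = -(4 - 1*2)/3 = -(4 - 2)/3 = -1/3*2 = -2/3 ≈ -0.66667)
y(k, v) = k + 3*k*v (y(k, v) = 3*k*v + k = k + 3*k*v)
d(s, Y) = s**2 - 4*Y (d(s, Y) = s*s - 4*Y = s**2 - 4*Y)
-8*d(-1, y(I, -3))*(-2) = -8*((-1)**2 - (-8)*(1 + 3*(-3))/3)*(-2) = -8*(1 - (-8)*(1 - 9)/3)*(-2) = -8*(1 - (-8)*(-8)/3)*(-2) = -8*(1 - 4*16/3)*(-2) = -8*(1 - 64/3)*(-2) = -8*(-61/3)*(-2) = (488/3)*(-2) = -976/3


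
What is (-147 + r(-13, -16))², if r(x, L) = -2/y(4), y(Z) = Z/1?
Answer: 87025/4 ≈ 21756.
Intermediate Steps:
y(Z) = Z (y(Z) = Z*1 = Z)
r(x, L) = -½ (r(x, L) = -2/4 = -2*¼ = -½)
(-147 + r(-13, -16))² = (-147 - ½)² = (-295/2)² = 87025/4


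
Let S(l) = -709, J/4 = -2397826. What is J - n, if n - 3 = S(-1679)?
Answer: -9590598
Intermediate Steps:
J = -9591304 (J = 4*(-2397826) = -9591304)
n = -706 (n = 3 - 709 = -706)
J - n = -9591304 - 1*(-706) = -9591304 + 706 = -9590598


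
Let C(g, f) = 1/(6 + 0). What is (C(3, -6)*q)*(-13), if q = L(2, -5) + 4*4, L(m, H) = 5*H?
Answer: 39/2 ≈ 19.500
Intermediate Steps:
C(g, f) = ⅙ (C(g, f) = 1/6 = ⅙)
q = -9 (q = 5*(-5) + 4*4 = -25 + 16 = -9)
(C(3, -6)*q)*(-13) = ((⅙)*(-9))*(-13) = -3/2*(-13) = 39/2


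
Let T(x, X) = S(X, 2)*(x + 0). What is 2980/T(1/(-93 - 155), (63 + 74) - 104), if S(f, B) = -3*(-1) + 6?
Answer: -739040/9 ≈ -82116.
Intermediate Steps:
S(f, B) = 9 (S(f, B) = 3 + 6 = 9)
T(x, X) = 9*x (T(x, X) = 9*(x + 0) = 9*x)
2980/T(1/(-93 - 155), (63 + 74) - 104) = 2980/((9/(-93 - 155))) = 2980/((9/(-248))) = 2980/((9*(-1/248))) = 2980/(-9/248) = 2980*(-248/9) = -739040/9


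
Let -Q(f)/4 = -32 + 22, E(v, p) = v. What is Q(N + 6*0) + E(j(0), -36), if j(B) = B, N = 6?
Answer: 40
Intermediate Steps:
Q(f) = 40 (Q(f) = -4*(-32 + 22) = -4*(-10) = 40)
Q(N + 6*0) + E(j(0), -36) = 40 + 0 = 40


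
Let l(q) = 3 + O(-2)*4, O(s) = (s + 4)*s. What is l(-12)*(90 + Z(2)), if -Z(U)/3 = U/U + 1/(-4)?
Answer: -4563/4 ≈ -1140.8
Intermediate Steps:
O(s) = s*(4 + s) (O(s) = (4 + s)*s = s*(4 + s))
l(q) = -13 (l(q) = 3 - 2*(4 - 2)*4 = 3 - 2*2*4 = 3 - 4*4 = 3 - 16 = -13)
Z(U) = -9/4 (Z(U) = -3*(U/U + 1/(-4)) = -3*(1 + 1*(-¼)) = -3*(1 - ¼) = -3*¾ = -9/4)
l(-12)*(90 + Z(2)) = -13*(90 - 9/4) = -13*351/4 = -4563/4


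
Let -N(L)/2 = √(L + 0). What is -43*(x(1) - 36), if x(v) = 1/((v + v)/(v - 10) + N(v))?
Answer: 31347/20 ≈ 1567.3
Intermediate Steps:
N(L) = -2*√L (N(L) = -2*√(L + 0) = -2*√L)
x(v) = 1/(-2*√v + 2*v/(-10 + v)) (x(v) = 1/((v + v)/(v - 10) - 2*√v) = 1/((2*v)/(-10 + v) - 2*√v) = 1/(2*v/(-10 + v) - 2*√v) = 1/(-2*√v + 2*v/(-10 + v)))
-43*(x(1) - 36) = -43*((-5 + (½)*1)/(1 - 1^(3/2) + 10*√1) - 36) = -43*((-5 + ½)/(1 - 1*1 + 10*1) - 36) = -43*(-9/2/(1 - 1 + 10) - 36) = -43*(-9/2/10 - 36) = -43*((⅒)*(-9/2) - 36) = -43*(-9/20 - 36) = -43*(-729/20) = 31347/20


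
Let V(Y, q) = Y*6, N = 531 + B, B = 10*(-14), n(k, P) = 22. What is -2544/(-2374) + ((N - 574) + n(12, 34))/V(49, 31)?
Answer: 26123/49854 ≈ 0.52399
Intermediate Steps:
B = -140
N = 391 (N = 531 - 140 = 391)
V(Y, q) = 6*Y
-2544/(-2374) + ((N - 574) + n(12, 34))/V(49, 31) = -2544/(-2374) + ((391 - 574) + 22)/((6*49)) = -2544*(-1/2374) + (-183 + 22)/294 = 1272/1187 - 161*1/294 = 1272/1187 - 23/42 = 26123/49854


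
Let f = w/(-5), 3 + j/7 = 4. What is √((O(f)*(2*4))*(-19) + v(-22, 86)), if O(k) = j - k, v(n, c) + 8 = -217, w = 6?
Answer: I*√36785/5 ≈ 38.359*I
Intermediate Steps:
v(n, c) = -225 (v(n, c) = -8 - 217 = -225)
j = 7 (j = -21 + 7*4 = -21 + 28 = 7)
f = -6/5 (f = 6/(-5) = 6*(-⅕) = -6/5 ≈ -1.2000)
O(k) = 7 - k
√((O(f)*(2*4))*(-19) + v(-22, 86)) = √(((7 - 1*(-6/5))*(2*4))*(-19) - 225) = √(((7 + 6/5)*8)*(-19) - 225) = √(((41/5)*8)*(-19) - 225) = √((328/5)*(-19) - 225) = √(-6232/5 - 225) = √(-7357/5) = I*√36785/5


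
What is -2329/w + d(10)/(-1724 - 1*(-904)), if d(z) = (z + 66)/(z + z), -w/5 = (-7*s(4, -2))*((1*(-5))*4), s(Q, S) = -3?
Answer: -23972/21525 ≈ -1.1137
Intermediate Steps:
w = 2100 (w = -5*(-7*(-3))*(1*(-5))*4 = -105*(-5*4) = -105*(-20) = -5*(-420) = 2100)
d(z) = (66 + z)/(2*z) (d(z) = (66 + z)/((2*z)) = (66 + z)*(1/(2*z)) = (66 + z)/(2*z))
-2329/w + d(10)/(-1724 - 1*(-904)) = -2329/2100 + ((1/2)*(66 + 10)/10)/(-1724 - 1*(-904)) = -2329*1/2100 + ((1/2)*(1/10)*76)/(-1724 + 904) = -2329/2100 + (19/5)/(-820) = -2329/2100 + (19/5)*(-1/820) = -2329/2100 - 19/4100 = -23972/21525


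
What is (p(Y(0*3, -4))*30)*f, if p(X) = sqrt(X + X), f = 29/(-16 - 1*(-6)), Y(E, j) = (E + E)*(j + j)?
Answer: 0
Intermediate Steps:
Y(E, j) = 4*E*j (Y(E, j) = (2*E)*(2*j) = 4*E*j)
f = -29/10 (f = 29/(-16 + 6) = 29/(-10) = 29*(-1/10) = -29/10 ≈ -2.9000)
p(X) = sqrt(2)*sqrt(X) (p(X) = sqrt(2*X) = sqrt(2)*sqrt(X))
(p(Y(0*3, -4))*30)*f = ((sqrt(2)*sqrt(4*(0*3)*(-4)))*30)*(-29/10) = ((sqrt(2)*sqrt(4*0*(-4)))*30)*(-29/10) = ((sqrt(2)*sqrt(0))*30)*(-29/10) = ((sqrt(2)*0)*30)*(-29/10) = (0*30)*(-29/10) = 0*(-29/10) = 0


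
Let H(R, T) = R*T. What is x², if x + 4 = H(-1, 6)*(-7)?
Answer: 1444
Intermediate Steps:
x = 38 (x = -4 - 1*6*(-7) = -4 - 6*(-7) = -4 + 42 = 38)
x² = 38² = 1444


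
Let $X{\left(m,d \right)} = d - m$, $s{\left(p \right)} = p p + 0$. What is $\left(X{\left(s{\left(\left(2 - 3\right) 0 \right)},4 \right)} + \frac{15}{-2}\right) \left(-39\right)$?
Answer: $\frac{273}{2} \approx 136.5$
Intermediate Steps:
$s{\left(p \right)} = p^{2}$ ($s{\left(p \right)} = p^{2} + 0 = p^{2}$)
$\left(X{\left(s{\left(\left(2 - 3\right) 0 \right)},4 \right)} + \frac{15}{-2}\right) \left(-39\right) = \left(\left(4 - \left(\left(2 - 3\right) 0\right)^{2}\right) + \frac{15}{-2}\right) \left(-39\right) = \left(\left(4 - \left(\left(-1\right) 0\right)^{2}\right) + 15 \left(- \frac{1}{2}\right)\right) \left(-39\right) = \left(\left(4 - 0^{2}\right) - \frac{15}{2}\right) \left(-39\right) = \left(\left(4 - 0\right) - \frac{15}{2}\right) \left(-39\right) = \left(\left(4 + 0\right) - \frac{15}{2}\right) \left(-39\right) = \left(4 - \frac{15}{2}\right) \left(-39\right) = \left(- \frac{7}{2}\right) \left(-39\right) = \frac{273}{2}$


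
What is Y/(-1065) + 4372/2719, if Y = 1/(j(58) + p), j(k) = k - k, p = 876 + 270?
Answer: 5335979561/3318512310 ≈ 1.6079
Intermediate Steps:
p = 1146
j(k) = 0
Y = 1/1146 (Y = 1/(0 + 1146) = 1/1146 ≈ 0.00087260)
Y/(-1065) + 4372/2719 = (1/1146)/(-1065) + 4372/2719 = (1/1146)*(-1/1065) + 4372*(1/2719) = -1/1220490 + 4372/2719 = 5335979561/3318512310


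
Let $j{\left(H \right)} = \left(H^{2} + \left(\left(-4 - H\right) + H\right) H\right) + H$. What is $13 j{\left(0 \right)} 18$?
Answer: $0$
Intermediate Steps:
$j{\left(H \right)} = H^{2} - 3 H$ ($j{\left(H \right)} = \left(H^{2} - 4 H\right) + H = H^{2} - 3 H$)
$13 j{\left(0 \right)} 18 = 13 \cdot 0 \left(-3 + 0\right) 18 = 13 \cdot 0 \left(-3\right) 18 = 13 \cdot 0 \cdot 18 = 0 \cdot 18 = 0$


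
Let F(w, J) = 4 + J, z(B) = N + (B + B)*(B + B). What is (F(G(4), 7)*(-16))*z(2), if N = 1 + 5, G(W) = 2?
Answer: -3872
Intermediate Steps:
N = 6
z(B) = 6 + 4*B² (z(B) = 6 + (B + B)*(B + B) = 6 + (2*B)*(2*B) = 6 + 4*B²)
(F(G(4), 7)*(-16))*z(2) = ((4 + 7)*(-16))*(6 + 4*2²) = (11*(-16))*(6 + 4*4) = -176*(6 + 16) = -176*22 = -3872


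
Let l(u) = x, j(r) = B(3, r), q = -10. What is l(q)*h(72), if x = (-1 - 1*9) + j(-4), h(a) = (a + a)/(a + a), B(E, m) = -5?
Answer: -15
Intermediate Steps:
h(a) = 1 (h(a) = (2*a)/((2*a)) = (2*a)*(1/(2*a)) = 1)
j(r) = -5
x = -15 (x = (-1 - 1*9) - 5 = (-1 - 9) - 5 = -10 - 5 = -15)
l(u) = -15
l(q)*h(72) = -15*1 = -15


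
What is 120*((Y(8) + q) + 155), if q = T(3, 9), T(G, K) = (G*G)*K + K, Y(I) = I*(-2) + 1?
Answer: 27600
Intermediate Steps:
Y(I) = 1 - 2*I (Y(I) = -2*I + 1 = 1 - 2*I)
T(G, K) = K + K*G² (T(G, K) = G²*K + K = K*G² + K = K + K*G²)
q = 90 (q = 9*(1 + 3²) = 9*(1 + 9) = 9*10 = 90)
120*((Y(8) + q) + 155) = 120*(((1 - 2*8) + 90) + 155) = 120*(((1 - 16) + 90) + 155) = 120*((-15 + 90) + 155) = 120*(75 + 155) = 120*230 = 27600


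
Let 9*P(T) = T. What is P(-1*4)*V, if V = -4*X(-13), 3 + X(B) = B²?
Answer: 2656/9 ≈ 295.11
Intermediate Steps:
X(B) = -3 + B²
P(T) = T/9
V = -664 (V = -4*(-3 + (-13)²) = -4*(-3 + 169) = -4*166 = -664)
P(-1*4)*V = ((-1*4)/9)*(-664) = ((⅑)*(-4))*(-664) = -4/9*(-664) = 2656/9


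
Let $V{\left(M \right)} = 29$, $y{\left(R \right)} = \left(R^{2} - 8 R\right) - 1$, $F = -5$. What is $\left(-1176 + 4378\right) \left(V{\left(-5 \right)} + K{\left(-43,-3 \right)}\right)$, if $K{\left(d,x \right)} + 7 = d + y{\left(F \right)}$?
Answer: $137686$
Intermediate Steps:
$y{\left(R \right)} = -1 + R^{2} - 8 R$
$K{\left(d,x \right)} = 57 + d$ ($K{\left(d,x \right)} = -7 + \left(d - \left(-39 - 25\right)\right) = -7 + \left(d + \left(-1 + 25 + 40\right)\right) = -7 + \left(d + 64\right) = -7 + \left(64 + d\right) = 57 + d$)
$\left(-1176 + 4378\right) \left(V{\left(-5 \right)} + K{\left(-43,-3 \right)}\right) = \left(-1176 + 4378\right) \left(29 + \left(57 - 43\right)\right) = 3202 \left(29 + 14\right) = 3202 \cdot 43 = 137686$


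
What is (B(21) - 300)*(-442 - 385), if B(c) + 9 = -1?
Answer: 256370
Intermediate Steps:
B(c) = -10 (B(c) = -9 - 1 = -10)
(B(21) - 300)*(-442 - 385) = (-10 - 300)*(-442 - 385) = -310*(-827) = 256370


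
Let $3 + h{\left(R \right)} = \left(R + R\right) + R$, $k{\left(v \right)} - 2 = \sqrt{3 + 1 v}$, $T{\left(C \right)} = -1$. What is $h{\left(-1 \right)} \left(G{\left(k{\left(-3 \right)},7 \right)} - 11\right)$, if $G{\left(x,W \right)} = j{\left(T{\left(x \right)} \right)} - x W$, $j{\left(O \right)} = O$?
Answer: $156$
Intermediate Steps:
$k{\left(v \right)} = 2 + \sqrt{3 + v}$ ($k{\left(v \right)} = 2 + \sqrt{3 + 1 v} = 2 + \sqrt{3 + v}$)
$G{\left(x,W \right)} = -1 - W x$ ($G{\left(x,W \right)} = -1 - x W = -1 - W x$)
$h{\left(R \right)} = -3 + 3 R$ ($h{\left(R \right)} = -3 + \left(\left(R + R\right) + R\right) = -3 + \left(2 R + R\right) = -3 + 3 R$)
$h{\left(-1 \right)} \left(G{\left(k{\left(-3 \right)},7 \right)} - 11\right) = \left(-3 + 3 \left(-1\right)\right) \left(\left(-1 - 7 \left(2 + \sqrt{3 - 3}\right)\right) - 11\right) = \left(-3 - 3\right) \left(\left(-1 - 7 \left(2 + \sqrt{0}\right)\right) - 11\right) = - 6 \left(\left(-1 - 7 \left(2 + 0\right)\right) - 11\right) = - 6 \left(\left(-1 - 7 \cdot 2\right) - 11\right) = - 6 \left(\left(-1 - 14\right) - 11\right) = - 6 \left(-15 - 11\right) = \left(-6\right) \left(-26\right) = 156$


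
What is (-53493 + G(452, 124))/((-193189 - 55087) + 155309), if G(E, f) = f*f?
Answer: 38117/92967 ≈ 0.41001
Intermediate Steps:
G(E, f) = f**2
(-53493 + G(452, 124))/((-193189 - 55087) + 155309) = (-53493 + 124**2)/((-193189 - 55087) + 155309) = (-53493 + 15376)/(-248276 + 155309) = -38117/(-92967) = -38117*(-1/92967) = 38117/92967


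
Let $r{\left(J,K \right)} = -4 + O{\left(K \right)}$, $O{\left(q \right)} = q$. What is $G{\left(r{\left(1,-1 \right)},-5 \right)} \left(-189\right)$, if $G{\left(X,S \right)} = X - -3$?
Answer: $378$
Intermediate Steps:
$r{\left(J,K \right)} = -4 + K$
$G{\left(X,S \right)} = 3 + X$ ($G{\left(X,S \right)} = X + 3 = 3 + X$)
$G{\left(r{\left(1,-1 \right)},-5 \right)} \left(-189\right) = \left(3 - 5\right) \left(-189\right) = \left(-2\right) \left(-189\right) = 378$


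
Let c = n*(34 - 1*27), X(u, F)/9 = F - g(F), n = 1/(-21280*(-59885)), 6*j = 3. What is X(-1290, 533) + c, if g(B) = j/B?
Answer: 465465825544133/97032863200 ≈ 4797.0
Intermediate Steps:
j = 1/2 (j = (1/6)*3 = 1/2 ≈ 0.50000)
g(B) = 1/(2*B)
n = 1/1274352800 (n = -1/21280*(-1/59885) = 1/1274352800 ≈ 7.8471e-10)
X(u, F) = 9*F - 9/(2*F) (X(u, F) = 9*(F - 1/(2*F)) = 9*F - 9/(2*F))
c = 1/182050400 (c = (34 - 1*27)/1274352800 = (34 - 27)/1274352800 = (1/1274352800)*7 = 1/182050400 ≈ 5.4930e-9)
X(-1290, 533) + c = (9*533 - 9/2/533) + 1/182050400 = (4797 - 9/2*1/533) + 1/182050400 = (4797 - 9/1066) + 1/182050400 = 5113593/1066 + 1/182050400 = 465465825544133/97032863200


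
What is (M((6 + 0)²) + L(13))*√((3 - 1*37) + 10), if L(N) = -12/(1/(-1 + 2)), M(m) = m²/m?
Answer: 48*I*√6 ≈ 117.58*I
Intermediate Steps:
M(m) = m
L(N) = -12 (L(N) = -12/(1/1) = -12/1 = -12*1 = -12)
(M((6 + 0)²) + L(13))*√((3 - 1*37) + 10) = ((6 + 0)² - 12)*√((3 - 1*37) + 10) = (6² - 12)*√((3 - 37) + 10) = (36 - 12)*√(-34 + 10) = 24*√(-24) = 24*(2*I*√6) = 48*I*√6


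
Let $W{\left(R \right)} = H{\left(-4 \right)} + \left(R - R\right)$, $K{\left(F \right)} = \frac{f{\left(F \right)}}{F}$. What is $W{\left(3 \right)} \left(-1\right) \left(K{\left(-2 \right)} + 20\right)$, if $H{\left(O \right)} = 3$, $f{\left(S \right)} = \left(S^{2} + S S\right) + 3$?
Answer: $- \frac{87}{2} \approx -43.5$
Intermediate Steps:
$f{\left(S \right)} = 3 + 2 S^{2}$ ($f{\left(S \right)} = \left(S^{2} + S^{2}\right) + 3 = 2 S^{2} + 3 = 3 + 2 S^{2}$)
$K{\left(F \right)} = \frac{3 + 2 F^{2}}{F}$
$W{\left(R \right)} = 3$ ($W{\left(R \right)} = 3 + \left(R - R\right) = 3 + 0 = 3$)
$W{\left(3 \right)} \left(-1\right) \left(K{\left(-2 \right)} + 20\right) = 3 \left(-1\right) \left(\left(2 \left(-2\right) + \frac{3}{-2}\right) + 20\right) = - 3 \left(\left(-4 + 3 \left(- \frac{1}{2}\right)\right) + 20\right) = - 3 \left(\left(-4 - \frac{3}{2}\right) + 20\right) = - 3 \left(- \frac{11}{2} + 20\right) = \left(-3\right) \frac{29}{2} = - \frac{87}{2}$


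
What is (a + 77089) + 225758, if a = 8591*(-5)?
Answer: 259892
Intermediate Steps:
a = -42955
(a + 77089) + 225758 = (-42955 + 77089) + 225758 = 34134 + 225758 = 259892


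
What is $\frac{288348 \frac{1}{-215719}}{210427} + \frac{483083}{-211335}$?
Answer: $- \frac{21928696837770659}{9593151213917355} \approx -2.2859$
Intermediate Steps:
$\frac{288348 \frac{1}{-215719}}{210427} + \frac{483083}{-211335} = 288348 \left(- \frac{1}{215719}\right) \frac{1}{210427} + 483083 \left(- \frac{1}{211335}\right) = \left(- \frac{288348}{215719}\right) \frac{1}{210427} - \frac{483083}{211335} = - \frac{288348}{45393102013} - \frac{483083}{211335} = - \frac{21928696837770659}{9593151213917355}$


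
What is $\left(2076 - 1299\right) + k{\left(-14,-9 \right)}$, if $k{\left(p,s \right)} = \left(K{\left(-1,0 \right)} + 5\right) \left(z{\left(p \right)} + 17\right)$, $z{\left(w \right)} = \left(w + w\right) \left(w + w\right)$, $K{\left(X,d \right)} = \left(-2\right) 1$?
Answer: $3180$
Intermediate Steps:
$K{\left(X,d \right)} = -2$
$z{\left(w \right)} = 4 w^{2}$ ($z{\left(w \right)} = 2 w 2 w = 4 w^{2}$)
$k{\left(p,s \right)} = 51 + 12 p^{2}$ ($k{\left(p,s \right)} = \left(-2 + 5\right) \left(4 p^{2} + 17\right) = 3 \left(17 + 4 p^{2}\right) = 51 + 12 p^{2}$)
$\left(2076 - 1299\right) + k{\left(-14,-9 \right)} = \left(2076 - 1299\right) + \left(51 + 12 \left(-14\right)^{2}\right) = 777 + \left(51 + 12 \cdot 196\right) = 777 + \left(51 + 2352\right) = 777 + 2403 = 3180$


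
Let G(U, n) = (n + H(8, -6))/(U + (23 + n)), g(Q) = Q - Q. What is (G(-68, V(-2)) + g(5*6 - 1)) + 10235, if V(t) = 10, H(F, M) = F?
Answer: 358207/35 ≈ 10234.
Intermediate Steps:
g(Q) = 0
G(U, n) = (8 + n)/(23 + U + n) (G(U, n) = (n + 8)/(U + (23 + n)) = (8 + n)/(23 + U + n))
(G(-68, V(-2)) + g(5*6 - 1)) + 10235 = ((8 + 10)/(23 - 68 + 10) + 0) + 10235 = (18/(-35) + 0) + 10235 = (-1/35*18 + 0) + 10235 = (-18/35 + 0) + 10235 = -18/35 + 10235 = 358207/35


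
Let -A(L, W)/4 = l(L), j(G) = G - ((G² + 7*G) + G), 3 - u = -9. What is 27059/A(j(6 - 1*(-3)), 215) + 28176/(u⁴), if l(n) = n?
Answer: 83525/1728 ≈ 48.336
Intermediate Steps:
u = 12 (u = 3 - 1*(-9) = 3 + 9 = 12)
j(G) = -G² - 7*G (j(G) = G - (G² + 8*G) = G + (-G² - 8*G) = -G² - 7*G)
A(L, W) = -4*L
27059/A(j(6 - 1*(-3)), 215) + 28176/(u⁴) = 27059/((-(-4)*(6 - 1*(-3))*(7 + (6 - 1*(-3))))) + 28176/(12⁴) = 27059/((-(-4)*(6 + 3)*(7 + (6 + 3)))) + 28176/20736 = 27059/((-(-4)*9*(7 + 9))) + 28176*(1/20736) = 27059/((-(-4)*9*16)) + 587/432 = 27059/((-4*(-144))) + 587/432 = 27059/576 + 587/432 = 83525/1728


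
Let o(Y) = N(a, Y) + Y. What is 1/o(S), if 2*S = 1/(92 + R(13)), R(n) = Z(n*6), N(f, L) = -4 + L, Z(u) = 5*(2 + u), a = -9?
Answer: -492/1967 ≈ -0.25013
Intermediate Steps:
Z(u) = 10 + 5*u
R(n) = 10 + 30*n (R(n) = 10 + 5*(n*6) = 10 + 5*(6*n) = 10 + 30*n)
S = 1/984 (S = 1/(2*(92 + (10 + 30*13))) = 1/(2*(92 + (10 + 390))) = 1/(2*(92 + 400)) = (1/2)/492 = (1/2)*(1/492) = 1/984 ≈ 0.0010163)
o(Y) = -4 + 2*Y (o(Y) = (-4 + Y) + Y = -4 + 2*Y)
1/o(S) = 1/(-4 + 2*(1/984)) = 1/(-4 + 1/492) = 1/(-1967/492) = -492/1967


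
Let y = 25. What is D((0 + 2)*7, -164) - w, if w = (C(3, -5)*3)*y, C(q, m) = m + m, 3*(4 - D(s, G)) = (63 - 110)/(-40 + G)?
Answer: 461401/612 ≈ 753.92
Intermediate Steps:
D(s, G) = 4 + 47/(3*(-40 + G)) (D(s, G) = 4 - (63 - 110)/(3*(-40 + G)) = 4 - (-47)/(3*(-40 + G)) = 4 + 47/(3*(-40 + G)))
C(q, m) = 2*m
w = -750 (w = ((2*(-5))*3)*25 = -10*3*25 = -30*25 = -750)
D((0 + 2)*7, -164) - w = (-433 + 12*(-164))/(3*(-40 - 164)) - 1*(-750) = (⅓)*(-433 - 1968)/(-204) + 750 = (⅓)*(-1/204)*(-2401) + 750 = 2401/612 + 750 = 461401/612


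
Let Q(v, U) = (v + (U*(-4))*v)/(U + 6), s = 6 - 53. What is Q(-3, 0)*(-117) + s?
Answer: 23/2 ≈ 11.500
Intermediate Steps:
s = -47
Q(v, U) = (v - 4*U*v)/(6 + U) (Q(v, U) = (v + (-4*U)*v)/(6 + U) = (v - 4*U*v)/(6 + U))
Q(-3, 0)*(-117) + s = -3*(1 - 4*0)/(6 + 0)*(-117) - 47 = -3*(1 + 0)/6*(-117) - 47 = -3*1/6*1*(-117) - 47 = -1/2*(-117) - 47 = 117/2 - 47 = 23/2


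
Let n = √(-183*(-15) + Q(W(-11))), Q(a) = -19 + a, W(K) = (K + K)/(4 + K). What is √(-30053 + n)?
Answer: √(-1472597 + 28*√8358)/7 ≈ 173.21*I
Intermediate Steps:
W(K) = 2*K/(4 + K) (W(K) = (2*K)/(4 + K) = 2*K/(4 + K))
n = 4*√8358/7 (n = √(-183*(-15) + (-19 + 2*(-11)/(4 - 11))) = √(2745 + (-19 + 2*(-11)/(-7))) = √(2745 + (-19 + 2*(-11)*(-⅐))) = √(2745 + (-19 + 22/7)) = √(2745 - 111/7) = √(19104/7) = 4*√8358/7 ≈ 52.241)
√(-30053 + n) = √(-30053 + 4*√8358/7)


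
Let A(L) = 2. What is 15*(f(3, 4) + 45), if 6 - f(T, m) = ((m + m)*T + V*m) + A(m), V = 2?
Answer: 255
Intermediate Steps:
f(T, m) = 4 - 2*m - 2*T*m (f(T, m) = 6 - (((m + m)*T + 2*m) + 2) = 6 - (((2*m)*T + 2*m) + 2) = 6 - ((2*T*m + 2*m) + 2) = 6 - ((2*m + 2*T*m) + 2) = 6 - (2 + 2*m + 2*T*m) = 6 + (-2 - 2*m - 2*T*m) = 4 - 2*m - 2*T*m)
15*(f(3, 4) + 45) = 15*((4 - 2*4 - 2*3*4) + 45) = 15*((4 - 8 - 24) + 45) = 15*(-28 + 45) = 15*17 = 255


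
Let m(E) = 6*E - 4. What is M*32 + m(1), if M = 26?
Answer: 834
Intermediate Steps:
m(E) = -4 + 6*E
M*32 + m(1) = 26*32 + (-4 + 6*1) = 832 + (-4 + 6) = 832 + 2 = 834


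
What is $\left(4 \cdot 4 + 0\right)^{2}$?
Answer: $256$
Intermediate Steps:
$\left(4 \cdot 4 + 0\right)^{2} = \left(16 + 0\right)^{2} = 16^{2} = 256$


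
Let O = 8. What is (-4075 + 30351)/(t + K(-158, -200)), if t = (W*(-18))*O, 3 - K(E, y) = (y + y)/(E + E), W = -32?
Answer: 2075804/364169 ≈ 5.7001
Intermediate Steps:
K(E, y) = 3 - y/E (K(E, y) = 3 - (y + y)/(E + E) = 3 - 2*y/(2*E) = 3 - 2*y*1/(2*E) = 3 - y/E)
t = 4608 (t = -32*(-18)*8 = 576*8 = 4608)
(-4075 + 30351)/(t + K(-158, -200)) = (-4075 + 30351)/(4608 + (3 - 1*(-200)/(-158))) = 26276/(4608 + (3 - 1*(-200)*(-1/158))) = 26276/(4608 + (3 - 100/79)) = 26276/(4608 + 137/79) = 26276/(364169/79) = 26276*(79/364169) = 2075804/364169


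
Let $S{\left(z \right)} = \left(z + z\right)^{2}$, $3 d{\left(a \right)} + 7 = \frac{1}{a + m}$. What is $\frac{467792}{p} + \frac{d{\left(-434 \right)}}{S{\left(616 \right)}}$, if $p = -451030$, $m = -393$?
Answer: $- \frac{146798077534679}{141537774815360} \approx -1.0372$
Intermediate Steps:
$d{\left(a \right)} = - \frac{7}{3} + \frac{1}{3 \left(-393 + a\right)}$ ($d{\left(a \right)} = - \frac{7}{3} + \frac{1}{3 \left(a - 393\right)} = - \frac{7}{3} + \frac{1}{3 \left(-393 + a\right)}$)
$S{\left(z \right)} = 4 z^{2}$ ($S{\left(z \right)} = \left(2 z\right)^{2} = 4 z^{2}$)
$\frac{467792}{p} + \frac{d{\left(-434 \right)}}{S{\left(616 \right)}} = \frac{467792}{-451030} + \frac{\frac{1}{3} \frac{1}{-393 - 434} \left(2752 - -3038\right)}{4 \cdot 616^{2}} = 467792 \left(- \frac{1}{451030}\right) + \frac{\frac{1}{3} \frac{1}{-827} \left(2752 + 3038\right)}{4 \cdot 379456} = - \frac{233896}{225515} + \frac{\frac{1}{3} \left(- \frac{1}{827}\right) 5790}{1517824} = - \frac{233896}{225515} - \frac{965}{627620224} = - \frac{146798077534679}{141537774815360}$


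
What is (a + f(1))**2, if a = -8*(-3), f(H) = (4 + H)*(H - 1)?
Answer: 576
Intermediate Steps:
f(H) = (-1 + H)*(4 + H) (f(H) = (4 + H)*(-1 + H) = (-1 + H)*(4 + H))
a = 24
(a + f(1))**2 = (24 + (-4 + 1**2 + 3*1))**2 = (24 + (-4 + 1 + 3))**2 = (24 + 0)**2 = 24**2 = 576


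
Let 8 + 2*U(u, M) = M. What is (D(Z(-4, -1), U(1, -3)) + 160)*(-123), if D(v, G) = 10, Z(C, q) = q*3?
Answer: -20910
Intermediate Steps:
Z(C, q) = 3*q
U(u, M) = -4 + M/2
(D(Z(-4, -1), U(1, -3)) + 160)*(-123) = (10 + 160)*(-123) = 170*(-123) = -20910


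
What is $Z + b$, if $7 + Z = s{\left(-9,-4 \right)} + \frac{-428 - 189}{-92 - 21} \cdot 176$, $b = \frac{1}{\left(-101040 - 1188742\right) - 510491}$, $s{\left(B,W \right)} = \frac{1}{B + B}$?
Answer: $\frac{1164359567077}{1220585094} \approx 953.94$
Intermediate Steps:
$s{\left(B,W \right)} = \frac{1}{2 B}$
$b = - \frac{1}{1800273}$ ($b = \frac{1}{\left(-101040 - 1188742\right) - 510491} = \frac{1}{-1289782 - 510491} = \frac{1}{-1800273} = - \frac{1}{1800273} \approx -5.5547 \cdot 10^{-7}$)
$Z = \frac{1940305}{2034}$ ($Z = -7 + \left(\frac{1}{2 \left(-9\right)} + \frac{-428 - 189}{-92 - 21} \cdot 176\right) = -7 + \left(\frac{1}{2} \left(- \frac{1}{9}\right) + - \frac{617}{-113} \cdot 176\right) = -7 - \left(\frac{1}{18} - \left(-617\right) \left(- \frac{1}{113}\right) 176\right) = -7 + \left(- \frac{1}{18} + \frac{617}{113} \cdot 176\right) = -7 + \left(- \frac{1}{18} + \frac{108592}{113}\right) = -7 + \frac{1954543}{2034} = \frac{1940305}{2034} \approx 953.94$)
$Z + b = \frac{1940305}{2034} - \frac{1}{1800273} = \frac{1164359567077}{1220585094}$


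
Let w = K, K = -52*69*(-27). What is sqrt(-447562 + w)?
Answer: I*sqrt(350686) ≈ 592.19*I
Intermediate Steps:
K = 96876 (K = -3588*(-27) = 96876)
w = 96876
sqrt(-447562 + w) = sqrt(-447562 + 96876) = sqrt(-350686) = I*sqrt(350686)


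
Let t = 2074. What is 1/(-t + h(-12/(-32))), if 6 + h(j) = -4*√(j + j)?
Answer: -520/1081597 + √3/2163194 ≈ -0.00047997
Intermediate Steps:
h(j) = -6 - 4*√2*√j (h(j) = -6 - 4*√(j + j) = -6 - 4*√2*√j)
1/(-t + h(-12/(-32))) = 1/(-1*2074 + (-6 - 4*√2*√(-12/(-32)))) = 1/(-2074 + (-6 - 4*√2*√(-12*(-1/32)))) = 1/(-2074 + (-6 - 4*√2*√(3/8))) = 1/(-2074 + (-6 - 4*√2*√6/4)) = 1/(-2074 + (-6 - 2*√3)) = 1/(-2080 - 2*√3)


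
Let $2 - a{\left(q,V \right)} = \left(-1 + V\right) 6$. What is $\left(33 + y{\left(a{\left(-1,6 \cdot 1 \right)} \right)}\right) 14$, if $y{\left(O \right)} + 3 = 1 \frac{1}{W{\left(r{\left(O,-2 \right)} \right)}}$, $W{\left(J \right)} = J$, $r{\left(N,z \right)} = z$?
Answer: $413$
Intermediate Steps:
$a{\left(q,V \right)} = 8 - 6 V$ ($a{\left(q,V \right)} = 2 - \left(-1 + V\right) 6 = 2 - \left(-6 + 6 V\right) = 8 - 6 V$)
$y{\left(O \right)} = - \frac{7}{2}$ ($y{\left(O \right)} = -3 + 1 \frac{1}{-2} = -3 + 1 \left(- \frac{1}{2}\right) = -3 - \frac{1}{2} = - \frac{7}{2}$)
$\left(33 + y{\left(a{\left(-1,6 \cdot 1 \right)} \right)}\right) 14 = \left(33 - \frac{7}{2}\right) 14 = \frac{59}{2} \cdot 14 = 413$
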